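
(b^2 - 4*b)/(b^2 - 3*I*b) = (b - 4)/(b - 3*I)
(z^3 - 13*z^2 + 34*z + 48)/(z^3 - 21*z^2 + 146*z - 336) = (z + 1)/(z - 7)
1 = 1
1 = 1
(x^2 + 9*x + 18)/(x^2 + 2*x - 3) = (x + 6)/(x - 1)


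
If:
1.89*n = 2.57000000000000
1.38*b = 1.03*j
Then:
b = 0.746376811594203*j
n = 1.36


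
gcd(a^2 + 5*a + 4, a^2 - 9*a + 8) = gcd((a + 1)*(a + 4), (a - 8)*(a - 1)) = 1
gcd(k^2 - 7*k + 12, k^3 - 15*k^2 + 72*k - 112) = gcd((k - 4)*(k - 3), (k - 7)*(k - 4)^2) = k - 4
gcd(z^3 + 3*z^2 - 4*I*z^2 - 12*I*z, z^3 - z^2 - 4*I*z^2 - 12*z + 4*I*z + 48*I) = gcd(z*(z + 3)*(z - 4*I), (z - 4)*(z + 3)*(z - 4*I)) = z^2 + z*(3 - 4*I) - 12*I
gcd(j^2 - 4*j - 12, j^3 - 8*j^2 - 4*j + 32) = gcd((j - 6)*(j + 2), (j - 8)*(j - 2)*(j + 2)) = j + 2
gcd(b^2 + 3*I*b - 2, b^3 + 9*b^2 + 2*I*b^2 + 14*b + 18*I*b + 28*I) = b + 2*I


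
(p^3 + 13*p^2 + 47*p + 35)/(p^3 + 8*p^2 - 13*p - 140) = (p + 1)/(p - 4)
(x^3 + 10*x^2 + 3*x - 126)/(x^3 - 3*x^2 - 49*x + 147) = (x + 6)/(x - 7)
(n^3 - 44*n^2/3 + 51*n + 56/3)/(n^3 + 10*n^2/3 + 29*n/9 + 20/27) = 9*(n^2 - 15*n + 56)/(9*n^2 + 27*n + 20)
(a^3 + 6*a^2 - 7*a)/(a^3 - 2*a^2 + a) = (a + 7)/(a - 1)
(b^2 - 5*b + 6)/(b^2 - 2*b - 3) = (b - 2)/(b + 1)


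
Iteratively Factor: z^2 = (z)*(z)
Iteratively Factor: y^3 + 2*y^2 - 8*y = (y - 2)*(y^2 + 4*y) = (y - 2)*(y + 4)*(y)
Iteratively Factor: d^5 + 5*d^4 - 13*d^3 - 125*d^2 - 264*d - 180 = (d + 3)*(d^4 + 2*d^3 - 19*d^2 - 68*d - 60) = (d + 3)^2*(d^3 - d^2 - 16*d - 20) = (d + 2)*(d + 3)^2*(d^2 - 3*d - 10) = (d - 5)*(d + 2)*(d + 3)^2*(d + 2)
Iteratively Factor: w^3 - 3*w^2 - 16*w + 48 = (w - 4)*(w^2 + w - 12) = (w - 4)*(w - 3)*(w + 4)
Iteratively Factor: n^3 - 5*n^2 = (n)*(n^2 - 5*n) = n*(n - 5)*(n)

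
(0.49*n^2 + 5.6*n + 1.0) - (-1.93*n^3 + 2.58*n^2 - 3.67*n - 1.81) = 1.93*n^3 - 2.09*n^2 + 9.27*n + 2.81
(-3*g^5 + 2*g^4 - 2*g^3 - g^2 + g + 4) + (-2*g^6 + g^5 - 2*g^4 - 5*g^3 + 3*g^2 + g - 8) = -2*g^6 - 2*g^5 - 7*g^3 + 2*g^2 + 2*g - 4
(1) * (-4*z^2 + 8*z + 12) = -4*z^2 + 8*z + 12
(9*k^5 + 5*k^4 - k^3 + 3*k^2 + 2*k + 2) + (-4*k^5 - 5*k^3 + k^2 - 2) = 5*k^5 + 5*k^4 - 6*k^3 + 4*k^2 + 2*k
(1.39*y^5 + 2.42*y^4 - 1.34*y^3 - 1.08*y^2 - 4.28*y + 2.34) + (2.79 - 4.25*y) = 1.39*y^5 + 2.42*y^4 - 1.34*y^3 - 1.08*y^2 - 8.53*y + 5.13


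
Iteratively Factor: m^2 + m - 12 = (m - 3)*(m + 4)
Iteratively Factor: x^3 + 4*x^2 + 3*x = (x + 3)*(x^2 + x) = (x + 1)*(x + 3)*(x)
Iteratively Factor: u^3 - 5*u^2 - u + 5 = (u + 1)*(u^2 - 6*u + 5) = (u - 5)*(u + 1)*(u - 1)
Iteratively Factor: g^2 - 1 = (g + 1)*(g - 1)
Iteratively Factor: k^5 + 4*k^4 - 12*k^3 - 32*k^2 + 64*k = (k - 2)*(k^4 + 6*k^3 - 32*k) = (k - 2)^2*(k^3 + 8*k^2 + 16*k) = (k - 2)^2*(k + 4)*(k^2 + 4*k) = (k - 2)^2*(k + 4)^2*(k)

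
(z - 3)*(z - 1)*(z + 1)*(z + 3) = z^4 - 10*z^2 + 9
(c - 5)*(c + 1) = c^2 - 4*c - 5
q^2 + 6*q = q*(q + 6)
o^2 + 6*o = o*(o + 6)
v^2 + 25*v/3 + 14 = (v + 7/3)*(v + 6)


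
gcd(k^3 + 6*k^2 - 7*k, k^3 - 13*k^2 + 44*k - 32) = k - 1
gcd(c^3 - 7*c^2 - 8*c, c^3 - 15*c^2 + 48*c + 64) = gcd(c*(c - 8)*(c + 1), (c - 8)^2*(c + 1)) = c^2 - 7*c - 8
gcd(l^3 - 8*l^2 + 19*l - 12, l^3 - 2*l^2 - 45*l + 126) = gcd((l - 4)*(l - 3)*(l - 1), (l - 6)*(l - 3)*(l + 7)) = l - 3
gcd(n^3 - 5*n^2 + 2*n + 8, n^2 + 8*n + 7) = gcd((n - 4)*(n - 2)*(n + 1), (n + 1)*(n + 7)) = n + 1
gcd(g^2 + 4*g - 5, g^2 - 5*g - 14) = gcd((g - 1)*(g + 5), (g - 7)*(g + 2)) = 1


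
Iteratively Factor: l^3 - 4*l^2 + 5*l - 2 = (l - 1)*(l^2 - 3*l + 2) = (l - 2)*(l - 1)*(l - 1)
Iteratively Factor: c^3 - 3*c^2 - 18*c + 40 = (c - 5)*(c^2 + 2*c - 8) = (c - 5)*(c - 2)*(c + 4)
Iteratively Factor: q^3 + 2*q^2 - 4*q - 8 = (q + 2)*(q^2 - 4) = (q - 2)*(q + 2)*(q + 2)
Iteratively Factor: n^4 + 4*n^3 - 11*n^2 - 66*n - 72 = (n + 3)*(n^3 + n^2 - 14*n - 24) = (n + 2)*(n + 3)*(n^2 - n - 12) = (n - 4)*(n + 2)*(n + 3)*(n + 3)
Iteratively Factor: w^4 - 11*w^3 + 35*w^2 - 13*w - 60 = (w + 1)*(w^3 - 12*w^2 + 47*w - 60) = (w - 3)*(w + 1)*(w^2 - 9*w + 20) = (w - 4)*(w - 3)*(w + 1)*(w - 5)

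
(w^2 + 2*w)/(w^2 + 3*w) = (w + 2)/(w + 3)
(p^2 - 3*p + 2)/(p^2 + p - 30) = (p^2 - 3*p + 2)/(p^2 + p - 30)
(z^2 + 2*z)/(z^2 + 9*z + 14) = z/(z + 7)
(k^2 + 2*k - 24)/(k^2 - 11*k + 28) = (k + 6)/(k - 7)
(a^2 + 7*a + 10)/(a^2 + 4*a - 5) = (a + 2)/(a - 1)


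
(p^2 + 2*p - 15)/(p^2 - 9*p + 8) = (p^2 + 2*p - 15)/(p^2 - 9*p + 8)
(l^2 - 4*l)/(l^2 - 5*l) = (l - 4)/(l - 5)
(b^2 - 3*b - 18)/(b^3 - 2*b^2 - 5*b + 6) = (b^2 - 3*b - 18)/(b^3 - 2*b^2 - 5*b + 6)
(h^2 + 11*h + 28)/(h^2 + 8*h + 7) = (h + 4)/(h + 1)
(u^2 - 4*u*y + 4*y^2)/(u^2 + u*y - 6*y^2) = (u - 2*y)/(u + 3*y)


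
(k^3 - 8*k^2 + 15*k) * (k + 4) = k^4 - 4*k^3 - 17*k^2 + 60*k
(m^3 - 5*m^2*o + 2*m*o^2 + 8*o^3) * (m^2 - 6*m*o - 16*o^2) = m^5 - 11*m^4*o + 16*m^3*o^2 + 76*m^2*o^3 - 80*m*o^4 - 128*o^5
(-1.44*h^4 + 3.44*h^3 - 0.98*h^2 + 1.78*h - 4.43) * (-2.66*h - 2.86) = 3.8304*h^5 - 5.032*h^4 - 7.2316*h^3 - 1.932*h^2 + 6.693*h + 12.6698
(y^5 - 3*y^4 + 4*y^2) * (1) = y^5 - 3*y^4 + 4*y^2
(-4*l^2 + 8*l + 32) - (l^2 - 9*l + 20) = -5*l^2 + 17*l + 12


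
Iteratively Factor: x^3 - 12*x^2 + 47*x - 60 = (x - 4)*(x^2 - 8*x + 15) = (x - 5)*(x - 4)*(x - 3)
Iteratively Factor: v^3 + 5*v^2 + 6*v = (v + 2)*(v^2 + 3*v) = (v + 2)*(v + 3)*(v)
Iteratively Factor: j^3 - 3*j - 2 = (j - 2)*(j^2 + 2*j + 1) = (j - 2)*(j + 1)*(j + 1)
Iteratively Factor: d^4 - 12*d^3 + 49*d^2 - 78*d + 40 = (d - 4)*(d^3 - 8*d^2 + 17*d - 10) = (d - 5)*(d - 4)*(d^2 - 3*d + 2) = (d - 5)*(d - 4)*(d - 1)*(d - 2)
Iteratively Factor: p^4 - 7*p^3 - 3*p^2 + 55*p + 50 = (p - 5)*(p^3 - 2*p^2 - 13*p - 10) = (p - 5)^2*(p^2 + 3*p + 2) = (p - 5)^2*(p + 2)*(p + 1)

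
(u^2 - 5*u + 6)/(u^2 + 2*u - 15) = (u - 2)/(u + 5)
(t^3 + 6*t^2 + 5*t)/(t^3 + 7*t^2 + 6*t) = (t + 5)/(t + 6)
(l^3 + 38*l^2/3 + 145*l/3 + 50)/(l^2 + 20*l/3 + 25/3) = l + 6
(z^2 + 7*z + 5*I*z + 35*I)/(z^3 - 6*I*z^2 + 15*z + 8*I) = (z^2 + z*(7 + 5*I) + 35*I)/(z^3 - 6*I*z^2 + 15*z + 8*I)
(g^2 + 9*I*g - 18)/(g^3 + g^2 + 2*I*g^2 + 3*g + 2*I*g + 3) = (g + 6*I)/(g^2 + g*(1 - I) - I)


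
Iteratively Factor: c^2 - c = (c)*(c - 1)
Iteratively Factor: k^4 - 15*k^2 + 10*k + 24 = (k - 3)*(k^3 + 3*k^2 - 6*k - 8) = (k - 3)*(k + 1)*(k^2 + 2*k - 8) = (k - 3)*(k - 2)*(k + 1)*(k + 4)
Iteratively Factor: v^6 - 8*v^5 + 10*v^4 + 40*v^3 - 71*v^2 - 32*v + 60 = (v - 5)*(v^5 - 3*v^4 - 5*v^3 + 15*v^2 + 4*v - 12) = (v - 5)*(v - 1)*(v^4 - 2*v^3 - 7*v^2 + 8*v + 12) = (v - 5)*(v - 3)*(v - 1)*(v^3 + v^2 - 4*v - 4) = (v - 5)*(v - 3)*(v - 2)*(v - 1)*(v^2 + 3*v + 2) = (v - 5)*(v - 3)*(v - 2)*(v - 1)*(v + 2)*(v + 1)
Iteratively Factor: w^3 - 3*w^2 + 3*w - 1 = (w - 1)*(w^2 - 2*w + 1) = (w - 1)^2*(w - 1)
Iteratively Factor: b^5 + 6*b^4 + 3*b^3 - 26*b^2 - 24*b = (b)*(b^4 + 6*b^3 + 3*b^2 - 26*b - 24) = b*(b + 3)*(b^3 + 3*b^2 - 6*b - 8) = b*(b + 1)*(b + 3)*(b^2 + 2*b - 8) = b*(b + 1)*(b + 3)*(b + 4)*(b - 2)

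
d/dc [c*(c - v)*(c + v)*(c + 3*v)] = 4*c^3 + 9*c^2*v - 2*c*v^2 - 3*v^3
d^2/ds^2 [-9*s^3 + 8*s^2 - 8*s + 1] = 16 - 54*s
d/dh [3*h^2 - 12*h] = 6*h - 12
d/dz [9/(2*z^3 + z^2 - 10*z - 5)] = 18*(-3*z^2 - z + 5)/(2*z^3 + z^2 - 10*z - 5)^2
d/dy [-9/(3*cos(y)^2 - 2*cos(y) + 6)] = 18*(1 - 3*cos(y))*sin(y)/(3*cos(y)^2 - 2*cos(y) + 6)^2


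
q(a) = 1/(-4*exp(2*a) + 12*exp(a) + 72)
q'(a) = (8*exp(2*a) - 12*exp(a))/(-4*exp(2*a) + 12*exp(a) + 72)^2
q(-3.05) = 0.01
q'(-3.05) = -0.00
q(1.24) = 0.02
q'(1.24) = 0.01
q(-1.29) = 0.01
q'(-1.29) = -0.00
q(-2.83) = 0.01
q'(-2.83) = -0.00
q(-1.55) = 0.01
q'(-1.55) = -0.00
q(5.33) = -0.00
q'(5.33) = 0.00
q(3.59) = -0.00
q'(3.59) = 0.00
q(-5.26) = 0.01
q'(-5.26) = -0.00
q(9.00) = 0.00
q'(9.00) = 0.00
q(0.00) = 0.01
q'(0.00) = 0.00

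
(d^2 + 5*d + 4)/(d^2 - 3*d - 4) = (d + 4)/(d - 4)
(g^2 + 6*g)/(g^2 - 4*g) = (g + 6)/(g - 4)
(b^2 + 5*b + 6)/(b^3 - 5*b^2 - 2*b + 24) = (b + 3)/(b^2 - 7*b + 12)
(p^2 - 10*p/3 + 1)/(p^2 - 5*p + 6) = (p - 1/3)/(p - 2)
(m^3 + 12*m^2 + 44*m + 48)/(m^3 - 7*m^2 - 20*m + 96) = (m^2 + 8*m + 12)/(m^2 - 11*m + 24)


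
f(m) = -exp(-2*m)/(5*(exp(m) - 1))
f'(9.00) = 0.00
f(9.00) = 0.00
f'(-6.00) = -65182.60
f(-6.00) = 32631.84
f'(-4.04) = -1303.05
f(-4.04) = 657.42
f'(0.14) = 9.71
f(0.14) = -1.01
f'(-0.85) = -2.40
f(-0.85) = 1.91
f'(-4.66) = -4484.72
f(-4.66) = 2253.13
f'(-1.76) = -14.63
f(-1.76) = 8.16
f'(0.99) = 0.06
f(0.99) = -0.02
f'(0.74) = 0.16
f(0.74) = -0.04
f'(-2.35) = -46.05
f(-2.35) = 24.31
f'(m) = 2*exp(-2*m)/(5*(exp(m) - 1)) + exp(-m)/(5*(exp(m) - 1)^2) = (3*exp(m) - 2)*exp(-2*m)/(5*(1 - exp(m))^2)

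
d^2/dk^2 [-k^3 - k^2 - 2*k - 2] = -6*k - 2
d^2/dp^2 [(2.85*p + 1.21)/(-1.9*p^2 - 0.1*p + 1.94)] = (-(2.85*p + 1.21)*(3.8*p + 0.1)*(7.6*p + 0.2) + (32.49*p + 5.168)*(1.9*p^2 + 0.1*p - 1.94))/(1.9*p^2 + 0.1*p - 1.94)^3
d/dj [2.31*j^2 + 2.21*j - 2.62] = 4.62*j + 2.21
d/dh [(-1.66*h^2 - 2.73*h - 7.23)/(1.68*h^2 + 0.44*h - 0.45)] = (3.856*h^2 + 25.7868*h + 4.4097)/(2.8224*h^4 + 1.4784*h^3 - 1.3184*h^2 - 0.396*h + 0.2025)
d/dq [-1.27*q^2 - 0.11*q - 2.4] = -2.54*q - 0.11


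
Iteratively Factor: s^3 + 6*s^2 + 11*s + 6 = (s + 1)*(s^2 + 5*s + 6) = (s + 1)*(s + 3)*(s + 2)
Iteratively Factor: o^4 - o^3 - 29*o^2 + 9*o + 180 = (o - 3)*(o^3 + 2*o^2 - 23*o - 60) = (o - 3)*(o + 4)*(o^2 - 2*o - 15) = (o - 5)*(o - 3)*(o + 4)*(o + 3)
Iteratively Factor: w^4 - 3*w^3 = (w)*(w^3 - 3*w^2) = w^2*(w^2 - 3*w) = w^3*(w - 3)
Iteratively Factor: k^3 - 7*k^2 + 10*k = (k)*(k^2 - 7*k + 10) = k*(k - 5)*(k - 2)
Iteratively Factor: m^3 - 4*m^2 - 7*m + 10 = (m + 2)*(m^2 - 6*m + 5) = (m - 5)*(m + 2)*(m - 1)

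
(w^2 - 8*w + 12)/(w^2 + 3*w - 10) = (w - 6)/(w + 5)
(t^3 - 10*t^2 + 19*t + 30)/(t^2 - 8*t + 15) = (t^2 - 5*t - 6)/(t - 3)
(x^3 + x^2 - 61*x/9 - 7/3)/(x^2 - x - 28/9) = (3*x^2 + 10*x + 3)/(3*x + 4)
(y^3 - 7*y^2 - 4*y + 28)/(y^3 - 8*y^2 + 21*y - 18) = (y^2 - 5*y - 14)/(y^2 - 6*y + 9)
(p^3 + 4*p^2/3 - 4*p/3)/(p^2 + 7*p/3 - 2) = p*(p + 2)/(p + 3)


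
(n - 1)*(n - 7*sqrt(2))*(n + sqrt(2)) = n^3 - 6*sqrt(2)*n^2 - n^2 - 14*n + 6*sqrt(2)*n + 14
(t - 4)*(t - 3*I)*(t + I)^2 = t^4 - 4*t^3 - I*t^3 + 5*t^2 + 4*I*t^2 - 20*t + 3*I*t - 12*I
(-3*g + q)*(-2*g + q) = 6*g^2 - 5*g*q + q^2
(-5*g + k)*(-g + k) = 5*g^2 - 6*g*k + k^2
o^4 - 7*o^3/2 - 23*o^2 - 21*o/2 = o*(o - 7)*(o + 1/2)*(o + 3)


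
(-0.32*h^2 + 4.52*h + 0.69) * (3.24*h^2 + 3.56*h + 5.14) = -1.0368*h^4 + 13.5056*h^3 + 16.682*h^2 + 25.6892*h + 3.5466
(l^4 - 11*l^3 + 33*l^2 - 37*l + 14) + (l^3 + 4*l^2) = l^4 - 10*l^3 + 37*l^2 - 37*l + 14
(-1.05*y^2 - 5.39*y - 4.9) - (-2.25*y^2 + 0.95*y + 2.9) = 1.2*y^2 - 6.34*y - 7.8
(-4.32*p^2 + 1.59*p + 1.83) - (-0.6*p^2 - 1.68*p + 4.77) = -3.72*p^2 + 3.27*p - 2.94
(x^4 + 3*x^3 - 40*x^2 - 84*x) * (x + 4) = x^5 + 7*x^4 - 28*x^3 - 244*x^2 - 336*x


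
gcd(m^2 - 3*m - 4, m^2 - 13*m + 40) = 1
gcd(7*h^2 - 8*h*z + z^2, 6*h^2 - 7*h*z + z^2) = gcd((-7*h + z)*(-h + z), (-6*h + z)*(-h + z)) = -h + z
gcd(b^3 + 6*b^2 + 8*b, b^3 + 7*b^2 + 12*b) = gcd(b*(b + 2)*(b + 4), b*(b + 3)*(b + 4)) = b^2 + 4*b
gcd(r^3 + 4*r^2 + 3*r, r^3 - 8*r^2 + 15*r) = r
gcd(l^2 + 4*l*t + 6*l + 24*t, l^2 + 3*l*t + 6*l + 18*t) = l + 6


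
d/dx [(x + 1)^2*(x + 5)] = (x + 1)*(3*x + 11)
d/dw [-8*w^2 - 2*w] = -16*w - 2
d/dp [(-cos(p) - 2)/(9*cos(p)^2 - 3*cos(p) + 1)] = (-9*cos(p)^2 - 36*cos(p) + 7)*sin(p)/(9*sin(p)^2 + 3*cos(p) - 10)^2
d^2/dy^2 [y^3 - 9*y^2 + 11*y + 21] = 6*y - 18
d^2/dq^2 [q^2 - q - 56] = 2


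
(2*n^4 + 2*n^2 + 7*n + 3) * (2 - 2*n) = -4*n^5 + 4*n^4 - 4*n^3 - 10*n^2 + 8*n + 6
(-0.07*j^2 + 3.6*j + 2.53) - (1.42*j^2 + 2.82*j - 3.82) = -1.49*j^2 + 0.78*j + 6.35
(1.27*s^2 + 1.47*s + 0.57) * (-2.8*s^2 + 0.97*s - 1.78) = -3.556*s^4 - 2.8841*s^3 - 2.4307*s^2 - 2.0637*s - 1.0146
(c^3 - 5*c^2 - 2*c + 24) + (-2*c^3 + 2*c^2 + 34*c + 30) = -c^3 - 3*c^2 + 32*c + 54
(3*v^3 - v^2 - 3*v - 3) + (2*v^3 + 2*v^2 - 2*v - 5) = 5*v^3 + v^2 - 5*v - 8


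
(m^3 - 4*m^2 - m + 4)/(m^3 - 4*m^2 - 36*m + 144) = (m^2 - 1)/(m^2 - 36)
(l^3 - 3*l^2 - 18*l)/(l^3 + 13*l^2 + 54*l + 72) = l*(l - 6)/(l^2 + 10*l + 24)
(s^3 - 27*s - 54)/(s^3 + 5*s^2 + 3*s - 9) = (s - 6)/(s - 1)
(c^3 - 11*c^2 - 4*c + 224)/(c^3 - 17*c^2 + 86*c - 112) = (c + 4)/(c - 2)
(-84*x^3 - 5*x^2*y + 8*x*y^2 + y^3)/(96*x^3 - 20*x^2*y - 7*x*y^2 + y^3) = (-7*x - y)/(8*x - y)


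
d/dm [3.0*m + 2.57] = 3.00000000000000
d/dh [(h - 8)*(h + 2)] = 2*h - 6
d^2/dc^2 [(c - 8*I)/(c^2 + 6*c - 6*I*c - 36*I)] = 2*(4*(c - 8*I)*(c + 3 - 3*I)^2 + (-3*c - 6 + 14*I)*(c^2 + 6*c - 6*I*c - 36*I))/(c^2 + 6*c - 6*I*c - 36*I)^3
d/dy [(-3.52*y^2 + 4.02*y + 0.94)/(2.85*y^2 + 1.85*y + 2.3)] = (-17.969*y^2 - 21.55*y + 7.507)/(8.1225*y^4 + 10.545*y^3 + 16.5325*y^2 + 8.51*y + 5.29)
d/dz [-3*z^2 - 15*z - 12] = -6*z - 15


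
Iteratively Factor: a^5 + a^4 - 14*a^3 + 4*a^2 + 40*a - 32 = (a - 2)*(a^4 + 3*a^3 - 8*a^2 - 12*a + 16) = (a - 2)*(a + 2)*(a^3 + a^2 - 10*a + 8) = (a - 2)*(a - 1)*(a + 2)*(a^2 + 2*a - 8) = (a - 2)*(a - 1)*(a + 2)*(a + 4)*(a - 2)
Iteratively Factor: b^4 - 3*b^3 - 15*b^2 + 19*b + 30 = (b - 2)*(b^3 - b^2 - 17*b - 15) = (b - 5)*(b - 2)*(b^2 + 4*b + 3) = (b - 5)*(b - 2)*(b + 3)*(b + 1)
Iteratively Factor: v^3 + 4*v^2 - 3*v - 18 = (v + 3)*(v^2 + v - 6) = (v - 2)*(v + 3)*(v + 3)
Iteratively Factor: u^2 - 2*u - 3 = (u - 3)*(u + 1)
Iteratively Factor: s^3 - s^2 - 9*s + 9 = (s + 3)*(s^2 - 4*s + 3) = (s - 1)*(s + 3)*(s - 3)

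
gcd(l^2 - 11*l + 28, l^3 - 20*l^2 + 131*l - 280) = l - 7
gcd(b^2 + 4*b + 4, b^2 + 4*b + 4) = b^2 + 4*b + 4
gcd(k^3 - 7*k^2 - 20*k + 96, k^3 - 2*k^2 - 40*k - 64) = k^2 - 4*k - 32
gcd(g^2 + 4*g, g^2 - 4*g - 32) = g + 4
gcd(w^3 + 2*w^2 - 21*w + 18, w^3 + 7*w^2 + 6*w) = w + 6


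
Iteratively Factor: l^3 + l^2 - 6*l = (l)*(l^2 + l - 6) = l*(l - 2)*(l + 3)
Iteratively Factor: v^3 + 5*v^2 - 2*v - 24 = (v + 4)*(v^2 + v - 6) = (v - 2)*(v + 4)*(v + 3)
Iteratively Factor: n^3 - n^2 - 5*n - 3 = (n - 3)*(n^2 + 2*n + 1) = (n - 3)*(n + 1)*(n + 1)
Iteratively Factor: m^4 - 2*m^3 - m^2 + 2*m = (m - 2)*(m^3 - m) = (m - 2)*(m - 1)*(m^2 + m) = m*(m - 2)*(m - 1)*(m + 1)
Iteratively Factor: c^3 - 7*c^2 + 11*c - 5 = (c - 1)*(c^2 - 6*c + 5) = (c - 5)*(c - 1)*(c - 1)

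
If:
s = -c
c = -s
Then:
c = -s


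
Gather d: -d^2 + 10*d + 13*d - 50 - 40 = -d^2 + 23*d - 90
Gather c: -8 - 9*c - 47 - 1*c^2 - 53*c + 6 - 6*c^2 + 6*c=-7*c^2 - 56*c - 49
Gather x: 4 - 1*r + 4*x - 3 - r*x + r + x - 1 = x*(5 - r)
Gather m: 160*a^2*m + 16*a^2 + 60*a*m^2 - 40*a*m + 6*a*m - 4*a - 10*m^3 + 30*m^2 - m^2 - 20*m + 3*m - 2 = 16*a^2 - 4*a - 10*m^3 + m^2*(60*a + 29) + m*(160*a^2 - 34*a - 17) - 2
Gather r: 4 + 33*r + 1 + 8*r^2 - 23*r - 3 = 8*r^2 + 10*r + 2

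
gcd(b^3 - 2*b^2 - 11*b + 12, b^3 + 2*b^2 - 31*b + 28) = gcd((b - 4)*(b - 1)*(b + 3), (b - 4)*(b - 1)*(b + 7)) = b^2 - 5*b + 4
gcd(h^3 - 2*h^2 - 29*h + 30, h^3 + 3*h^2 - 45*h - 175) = h + 5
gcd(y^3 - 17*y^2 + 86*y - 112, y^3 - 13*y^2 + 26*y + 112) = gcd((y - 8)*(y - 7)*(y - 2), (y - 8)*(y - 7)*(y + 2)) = y^2 - 15*y + 56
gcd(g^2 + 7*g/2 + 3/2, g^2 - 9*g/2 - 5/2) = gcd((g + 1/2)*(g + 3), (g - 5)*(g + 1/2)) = g + 1/2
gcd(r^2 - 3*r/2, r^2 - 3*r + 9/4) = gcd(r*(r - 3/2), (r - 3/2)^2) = r - 3/2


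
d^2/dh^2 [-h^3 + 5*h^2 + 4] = 10 - 6*h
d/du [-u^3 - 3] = -3*u^2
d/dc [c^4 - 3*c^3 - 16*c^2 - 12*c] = 4*c^3 - 9*c^2 - 32*c - 12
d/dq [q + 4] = 1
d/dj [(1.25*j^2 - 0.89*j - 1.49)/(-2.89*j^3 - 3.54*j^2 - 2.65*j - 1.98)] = (3.6125*j^4 - 5.1442*j^3 - 19.3814*j^2 - 15.4992*j - 2.1863)/(8.3521*j^6 + 20.4612*j^5 + 27.8486*j^4 + 30.2064*j^3 + 21.0409*j^2 + 10.494*j + 3.9204)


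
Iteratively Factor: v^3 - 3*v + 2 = (v - 1)*(v^2 + v - 2) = (v - 1)*(v + 2)*(v - 1)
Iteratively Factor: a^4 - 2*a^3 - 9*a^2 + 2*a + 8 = (a - 1)*(a^3 - a^2 - 10*a - 8) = (a - 1)*(a + 1)*(a^2 - 2*a - 8) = (a - 1)*(a + 1)*(a + 2)*(a - 4)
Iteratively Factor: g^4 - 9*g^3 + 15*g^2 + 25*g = (g - 5)*(g^3 - 4*g^2 - 5*g) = (g - 5)^2*(g^2 + g) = g*(g - 5)^2*(g + 1)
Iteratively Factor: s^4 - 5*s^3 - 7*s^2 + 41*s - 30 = (s - 1)*(s^3 - 4*s^2 - 11*s + 30) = (s - 5)*(s - 1)*(s^2 + s - 6) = (s - 5)*(s - 2)*(s - 1)*(s + 3)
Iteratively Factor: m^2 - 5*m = (m - 5)*(m)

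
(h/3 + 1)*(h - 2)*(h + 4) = h^3/3 + 5*h^2/3 - 2*h/3 - 8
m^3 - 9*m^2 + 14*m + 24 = (m - 6)*(m - 4)*(m + 1)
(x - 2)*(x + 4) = x^2 + 2*x - 8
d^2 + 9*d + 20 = (d + 4)*(d + 5)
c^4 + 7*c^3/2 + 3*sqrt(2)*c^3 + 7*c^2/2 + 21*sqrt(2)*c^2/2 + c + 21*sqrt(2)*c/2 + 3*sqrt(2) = (c + 1/2)*(c + 1)*(c + 2)*(c + 3*sqrt(2))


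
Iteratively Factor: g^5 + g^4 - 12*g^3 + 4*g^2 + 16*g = (g + 4)*(g^4 - 3*g^3 + 4*g) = (g + 1)*(g + 4)*(g^3 - 4*g^2 + 4*g) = (g - 2)*(g + 1)*(g + 4)*(g^2 - 2*g) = g*(g - 2)*(g + 1)*(g + 4)*(g - 2)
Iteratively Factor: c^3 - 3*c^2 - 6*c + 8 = (c - 1)*(c^2 - 2*c - 8) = (c - 4)*(c - 1)*(c + 2)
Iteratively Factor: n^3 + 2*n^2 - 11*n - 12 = (n + 1)*(n^2 + n - 12) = (n + 1)*(n + 4)*(n - 3)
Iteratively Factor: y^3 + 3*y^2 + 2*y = (y + 1)*(y^2 + 2*y) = (y + 1)*(y + 2)*(y)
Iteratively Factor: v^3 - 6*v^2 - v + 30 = (v + 2)*(v^2 - 8*v + 15) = (v - 5)*(v + 2)*(v - 3)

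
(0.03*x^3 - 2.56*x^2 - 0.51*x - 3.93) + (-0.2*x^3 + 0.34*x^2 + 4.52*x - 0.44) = -0.17*x^3 - 2.22*x^2 + 4.01*x - 4.37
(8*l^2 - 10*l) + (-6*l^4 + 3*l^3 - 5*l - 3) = -6*l^4 + 3*l^3 + 8*l^2 - 15*l - 3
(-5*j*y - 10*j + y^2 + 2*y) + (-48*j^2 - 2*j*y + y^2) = -48*j^2 - 7*j*y - 10*j + 2*y^2 + 2*y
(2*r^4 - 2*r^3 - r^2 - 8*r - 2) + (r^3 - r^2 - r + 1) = 2*r^4 - r^3 - 2*r^2 - 9*r - 1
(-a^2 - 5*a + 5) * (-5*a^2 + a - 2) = 5*a^4 + 24*a^3 - 28*a^2 + 15*a - 10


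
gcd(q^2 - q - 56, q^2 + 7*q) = q + 7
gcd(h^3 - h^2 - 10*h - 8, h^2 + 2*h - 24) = h - 4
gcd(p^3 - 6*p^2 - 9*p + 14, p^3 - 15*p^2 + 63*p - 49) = p^2 - 8*p + 7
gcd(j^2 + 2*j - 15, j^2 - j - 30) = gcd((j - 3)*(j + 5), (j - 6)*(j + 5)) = j + 5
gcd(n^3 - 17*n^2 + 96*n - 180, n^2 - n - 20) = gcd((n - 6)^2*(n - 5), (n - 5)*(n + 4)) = n - 5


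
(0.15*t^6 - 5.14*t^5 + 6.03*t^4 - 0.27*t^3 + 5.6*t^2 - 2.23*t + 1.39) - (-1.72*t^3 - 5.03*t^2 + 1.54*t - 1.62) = 0.15*t^6 - 5.14*t^5 + 6.03*t^4 + 1.45*t^3 + 10.63*t^2 - 3.77*t + 3.01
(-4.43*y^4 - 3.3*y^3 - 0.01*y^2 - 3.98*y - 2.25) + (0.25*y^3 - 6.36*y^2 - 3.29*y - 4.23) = -4.43*y^4 - 3.05*y^3 - 6.37*y^2 - 7.27*y - 6.48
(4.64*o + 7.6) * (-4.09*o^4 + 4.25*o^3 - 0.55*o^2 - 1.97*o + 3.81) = -18.9776*o^5 - 11.364*o^4 + 29.748*o^3 - 13.3208*o^2 + 2.7064*o + 28.956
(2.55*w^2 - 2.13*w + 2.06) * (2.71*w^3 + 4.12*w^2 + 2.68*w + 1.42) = 6.9105*w^5 + 4.7337*w^4 + 3.641*w^3 + 6.3998*w^2 + 2.4962*w + 2.9252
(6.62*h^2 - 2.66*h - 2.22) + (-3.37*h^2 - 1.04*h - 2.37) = 3.25*h^2 - 3.7*h - 4.59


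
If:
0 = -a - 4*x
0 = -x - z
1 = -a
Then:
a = -1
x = 1/4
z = -1/4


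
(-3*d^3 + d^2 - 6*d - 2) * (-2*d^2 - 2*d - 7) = 6*d^5 + 4*d^4 + 31*d^3 + 9*d^2 + 46*d + 14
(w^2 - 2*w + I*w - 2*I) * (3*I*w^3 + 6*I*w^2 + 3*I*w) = 3*I*w^5 - 3*w^4 - 9*I*w^3 + 9*w^2 - 6*I*w^2 + 6*w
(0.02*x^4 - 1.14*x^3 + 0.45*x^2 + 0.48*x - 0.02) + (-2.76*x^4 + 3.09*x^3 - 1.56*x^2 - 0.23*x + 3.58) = -2.74*x^4 + 1.95*x^3 - 1.11*x^2 + 0.25*x + 3.56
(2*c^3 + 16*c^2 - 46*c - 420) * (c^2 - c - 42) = 2*c^5 + 14*c^4 - 146*c^3 - 1046*c^2 + 2352*c + 17640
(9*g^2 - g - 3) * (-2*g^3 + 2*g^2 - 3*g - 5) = -18*g^5 + 20*g^4 - 23*g^3 - 48*g^2 + 14*g + 15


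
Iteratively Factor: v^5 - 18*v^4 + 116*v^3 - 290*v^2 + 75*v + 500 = (v - 4)*(v^4 - 14*v^3 + 60*v^2 - 50*v - 125) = (v - 5)*(v - 4)*(v^3 - 9*v^2 + 15*v + 25) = (v - 5)*(v - 4)*(v + 1)*(v^2 - 10*v + 25) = (v - 5)^2*(v - 4)*(v + 1)*(v - 5)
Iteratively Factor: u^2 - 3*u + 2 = (u - 1)*(u - 2)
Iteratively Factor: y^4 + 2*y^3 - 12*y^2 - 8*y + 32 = (y + 2)*(y^3 - 12*y + 16) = (y - 2)*(y + 2)*(y^2 + 2*y - 8) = (y - 2)*(y + 2)*(y + 4)*(y - 2)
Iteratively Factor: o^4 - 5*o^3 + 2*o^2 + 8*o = (o - 2)*(o^3 - 3*o^2 - 4*o) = (o - 2)*(o + 1)*(o^2 - 4*o) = (o - 4)*(o - 2)*(o + 1)*(o)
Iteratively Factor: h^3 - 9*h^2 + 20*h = (h - 5)*(h^2 - 4*h) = h*(h - 5)*(h - 4)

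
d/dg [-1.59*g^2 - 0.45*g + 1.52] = -3.18*g - 0.45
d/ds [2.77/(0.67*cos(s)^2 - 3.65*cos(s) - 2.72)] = (3.7118*cos(s) - 10.1105)*sin(s)/(-0.67*cos(s)^2 + 3.65*cos(s) + 2.72)^2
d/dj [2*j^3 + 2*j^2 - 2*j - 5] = 6*j^2 + 4*j - 2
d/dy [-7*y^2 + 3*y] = 3 - 14*y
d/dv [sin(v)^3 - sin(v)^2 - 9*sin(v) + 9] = (3*sin(v)^2 - 2*sin(v) - 9)*cos(v)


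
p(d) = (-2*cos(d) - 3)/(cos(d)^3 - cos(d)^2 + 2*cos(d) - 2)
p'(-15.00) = 0.53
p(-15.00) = 0.33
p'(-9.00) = 0.26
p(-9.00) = 0.22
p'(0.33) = -185.60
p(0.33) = 31.32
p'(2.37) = -0.61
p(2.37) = 0.36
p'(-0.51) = 50.41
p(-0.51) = 13.50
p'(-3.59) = -0.28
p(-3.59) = 0.22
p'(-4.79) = -2.79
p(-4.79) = 1.70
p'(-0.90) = 9.55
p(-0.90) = 4.70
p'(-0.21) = 719.92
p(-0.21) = 76.30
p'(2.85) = -0.16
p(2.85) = 0.19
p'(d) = (-2*cos(d) - 3)*(3*sin(d)*cos(d)^2 - 2*sin(d)*cos(d) + 2*sin(d))/(cos(d)^3 - cos(d)^2 + 2*cos(d) - 2)^2 + 2*sin(d)/(cos(d)^3 - cos(d)^2 + 2*cos(d) - 2)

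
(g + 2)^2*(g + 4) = g^3 + 8*g^2 + 20*g + 16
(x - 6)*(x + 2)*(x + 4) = x^3 - 28*x - 48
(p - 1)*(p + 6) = p^2 + 5*p - 6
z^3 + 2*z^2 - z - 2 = (z - 1)*(z + 1)*(z + 2)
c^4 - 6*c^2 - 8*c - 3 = (c - 3)*(c + 1)^3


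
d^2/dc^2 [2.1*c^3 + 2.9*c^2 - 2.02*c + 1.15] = 12.6*c + 5.8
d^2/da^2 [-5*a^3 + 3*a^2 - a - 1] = 6 - 30*a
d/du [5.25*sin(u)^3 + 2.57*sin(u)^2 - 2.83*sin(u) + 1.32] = (15.75*sin(u)^2 + 5.14*sin(u) - 2.83)*cos(u)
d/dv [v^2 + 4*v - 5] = 2*v + 4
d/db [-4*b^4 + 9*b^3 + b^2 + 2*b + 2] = -16*b^3 + 27*b^2 + 2*b + 2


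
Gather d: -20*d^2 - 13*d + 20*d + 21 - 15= -20*d^2 + 7*d + 6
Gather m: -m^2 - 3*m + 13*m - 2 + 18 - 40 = -m^2 + 10*m - 24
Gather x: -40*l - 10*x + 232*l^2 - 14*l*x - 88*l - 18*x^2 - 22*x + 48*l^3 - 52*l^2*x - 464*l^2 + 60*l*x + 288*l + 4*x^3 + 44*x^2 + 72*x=48*l^3 - 232*l^2 + 160*l + 4*x^3 + 26*x^2 + x*(-52*l^2 + 46*l + 40)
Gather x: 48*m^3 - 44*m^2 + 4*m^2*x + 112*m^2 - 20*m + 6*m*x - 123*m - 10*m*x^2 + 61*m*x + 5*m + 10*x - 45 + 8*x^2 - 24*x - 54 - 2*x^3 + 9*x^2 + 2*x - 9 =48*m^3 + 68*m^2 - 138*m - 2*x^3 + x^2*(17 - 10*m) + x*(4*m^2 + 67*m - 12) - 108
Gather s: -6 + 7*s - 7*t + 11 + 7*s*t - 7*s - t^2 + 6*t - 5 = 7*s*t - t^2 - t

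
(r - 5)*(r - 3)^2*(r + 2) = r^4 - 9*r^3 + 17*r^2 + 33*r - 90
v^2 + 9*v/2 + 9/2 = (v + 3/2)*(v + 3)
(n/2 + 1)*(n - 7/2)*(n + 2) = n^3/2 + n^2/4 - 5*n - 7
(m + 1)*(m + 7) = m^2 + 8*m + 7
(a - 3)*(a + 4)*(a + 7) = a^3 + 8*a^2 - 5*a - 84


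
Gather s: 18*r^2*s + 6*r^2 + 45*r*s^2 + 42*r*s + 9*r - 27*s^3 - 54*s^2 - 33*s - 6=6*r^2 + 9*r - 27*s^3 + s^2*(45*r - 54) + s*(18*r^2 + 42*r - 33) - 6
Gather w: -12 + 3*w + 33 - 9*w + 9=30 - 6*w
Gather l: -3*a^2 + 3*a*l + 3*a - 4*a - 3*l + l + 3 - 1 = -3*a^2 - a + l*(3*a - 2) + 2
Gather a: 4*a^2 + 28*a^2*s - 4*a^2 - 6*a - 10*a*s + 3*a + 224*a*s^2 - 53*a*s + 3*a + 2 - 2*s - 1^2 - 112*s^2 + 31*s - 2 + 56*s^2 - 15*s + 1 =28*a^2*s + a*(224*s^2 - 63*s) - 56*s^2 + 14*s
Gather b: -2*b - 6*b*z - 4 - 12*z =b*(-6*z - 2) - 12*z - 4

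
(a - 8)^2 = a^2 - 16*a + 64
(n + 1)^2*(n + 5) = n^3 + 7*n^2 + 11*n + 5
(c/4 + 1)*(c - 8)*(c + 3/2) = c^3/4 - 5*c^2/8 - 19*c/2 - 12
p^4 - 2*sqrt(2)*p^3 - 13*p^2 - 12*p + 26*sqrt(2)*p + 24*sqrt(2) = (p - 4)*(p + 1)*(p + 3)*(p - 2*sqrt(2))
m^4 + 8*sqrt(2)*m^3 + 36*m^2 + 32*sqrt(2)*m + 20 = (m + sqrt(2))^3*(m + 5*sqrt(2))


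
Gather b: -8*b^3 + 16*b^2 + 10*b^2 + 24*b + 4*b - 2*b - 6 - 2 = -8*b^3 + 26*b^2 + 26*b - 8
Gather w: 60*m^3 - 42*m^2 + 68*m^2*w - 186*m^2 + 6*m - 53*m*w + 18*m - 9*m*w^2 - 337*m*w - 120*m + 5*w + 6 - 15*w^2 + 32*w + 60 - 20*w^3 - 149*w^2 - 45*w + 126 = 60*m^3 - 228*m^2 - 96*m - 20*w^3 + w^2*(-9*m - 164) + w*(68*m^2 - 390*m - 8) + 192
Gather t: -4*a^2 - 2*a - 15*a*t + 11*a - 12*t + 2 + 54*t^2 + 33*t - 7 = -4*a^2 + 9*a + 54*t^2 + t*(21 - 15*a) - 5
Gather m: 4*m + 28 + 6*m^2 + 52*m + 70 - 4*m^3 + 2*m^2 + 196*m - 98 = -4*m^3 + 8*m^2 + 252*m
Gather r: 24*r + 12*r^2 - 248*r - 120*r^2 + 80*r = -108*r^2 - 144*r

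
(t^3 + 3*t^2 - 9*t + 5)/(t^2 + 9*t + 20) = (t^2 - 2*t + 1)/(t + 4)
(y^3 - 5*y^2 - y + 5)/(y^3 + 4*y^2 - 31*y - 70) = (y^2 - 1)/(y^2 + 9*y + 14)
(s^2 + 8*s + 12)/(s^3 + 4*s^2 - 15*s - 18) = (s + 2)/(s^2 - 2*s - 3)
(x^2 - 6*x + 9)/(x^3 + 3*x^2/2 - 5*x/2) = 2*(x^2 - 6*x + 9)/(x*(2*x^2 + 3*x - 5))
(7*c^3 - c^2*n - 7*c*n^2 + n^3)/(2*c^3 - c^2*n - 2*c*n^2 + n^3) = (7*c - n)/(2*c - n)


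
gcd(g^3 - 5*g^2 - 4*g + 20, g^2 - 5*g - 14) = g + 2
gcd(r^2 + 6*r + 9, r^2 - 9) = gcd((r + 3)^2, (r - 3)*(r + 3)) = r + 3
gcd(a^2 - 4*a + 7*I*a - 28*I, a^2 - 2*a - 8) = a - 4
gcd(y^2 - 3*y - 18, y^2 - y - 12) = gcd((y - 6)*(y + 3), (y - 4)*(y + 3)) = y + 3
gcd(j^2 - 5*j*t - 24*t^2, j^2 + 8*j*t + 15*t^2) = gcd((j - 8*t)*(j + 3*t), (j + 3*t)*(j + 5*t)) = j + 3*t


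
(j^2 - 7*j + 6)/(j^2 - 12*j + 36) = (j - 1)/(j - 6)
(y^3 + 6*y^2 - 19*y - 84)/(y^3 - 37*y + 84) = (y + 3)/(y - 3)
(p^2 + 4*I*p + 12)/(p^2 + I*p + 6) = (p + 6*I)/(p + 3*I)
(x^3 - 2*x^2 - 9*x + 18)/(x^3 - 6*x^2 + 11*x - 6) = (x + 3)/(x - 1)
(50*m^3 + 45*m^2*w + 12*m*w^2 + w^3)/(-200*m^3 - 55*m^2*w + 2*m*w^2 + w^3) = (2*m + w)/(-8*m + w)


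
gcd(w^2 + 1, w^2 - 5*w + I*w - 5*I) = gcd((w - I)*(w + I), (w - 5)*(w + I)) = w + I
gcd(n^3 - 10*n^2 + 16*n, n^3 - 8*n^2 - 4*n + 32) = n^2 - 10*n + 16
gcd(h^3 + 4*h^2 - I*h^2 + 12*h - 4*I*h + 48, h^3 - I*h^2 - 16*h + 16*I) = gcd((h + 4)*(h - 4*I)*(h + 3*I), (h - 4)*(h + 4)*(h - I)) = h + 4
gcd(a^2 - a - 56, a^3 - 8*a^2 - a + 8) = a - 8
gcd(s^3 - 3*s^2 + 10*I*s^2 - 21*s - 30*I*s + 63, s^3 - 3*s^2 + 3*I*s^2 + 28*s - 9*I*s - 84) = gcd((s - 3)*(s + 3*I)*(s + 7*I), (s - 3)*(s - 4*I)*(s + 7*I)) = s^2 + s*(-3 + 7*I) - 21*I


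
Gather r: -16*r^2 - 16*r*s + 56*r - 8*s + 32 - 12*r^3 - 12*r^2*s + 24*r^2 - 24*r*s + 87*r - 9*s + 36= -12*r^3 + r^2*(8 - 12*s) + r*(143 - 40*s) - 17*s + 68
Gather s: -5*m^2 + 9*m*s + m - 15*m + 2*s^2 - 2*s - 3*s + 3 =-5*m^2 - 14*m + 2*s^2 + s*(9*m - 5) + 3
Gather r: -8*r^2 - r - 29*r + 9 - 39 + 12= -8*r^2 - 30*r - 18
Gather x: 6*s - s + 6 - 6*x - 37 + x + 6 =5*s - 5*x - 25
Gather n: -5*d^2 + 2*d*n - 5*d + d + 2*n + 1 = -5*d^2 - 4*d + n*(2*d + 2) + 1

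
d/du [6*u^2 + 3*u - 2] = 12*u + 3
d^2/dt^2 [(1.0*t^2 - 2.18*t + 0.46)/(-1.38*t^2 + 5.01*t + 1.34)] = (-5.524416*t^3 - 16.351344*t^2 + 43.269624*t - 57.65498)/(2.628072*t^6 - 28.623132*t^5 + 96.258726*t^4 - 70.164549*t^3 - 93.468618*t^2 - 26.987868*t - 2.406104)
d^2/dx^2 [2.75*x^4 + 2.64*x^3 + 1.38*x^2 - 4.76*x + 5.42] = 33.0*x^2 + 15.84*x + 2.76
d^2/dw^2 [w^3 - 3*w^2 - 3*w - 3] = 6*w - 6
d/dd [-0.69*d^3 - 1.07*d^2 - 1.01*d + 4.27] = -2.07*d^2 - 2.14*d - 1.01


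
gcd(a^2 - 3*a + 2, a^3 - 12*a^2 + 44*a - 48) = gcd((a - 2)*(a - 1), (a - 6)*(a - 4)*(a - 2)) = a - 2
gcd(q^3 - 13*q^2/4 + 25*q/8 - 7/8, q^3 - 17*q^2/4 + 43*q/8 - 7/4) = q^2 - 9*q/4 + 7/8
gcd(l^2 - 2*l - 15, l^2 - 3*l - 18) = l + 3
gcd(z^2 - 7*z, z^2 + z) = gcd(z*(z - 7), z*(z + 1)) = z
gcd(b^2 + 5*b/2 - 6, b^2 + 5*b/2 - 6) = b^2 + 5*b/2 - 6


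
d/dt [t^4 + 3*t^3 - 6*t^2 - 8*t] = 4*t^3 + 9*t^2 - 12*t - 8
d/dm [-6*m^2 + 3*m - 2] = 3 - 12*m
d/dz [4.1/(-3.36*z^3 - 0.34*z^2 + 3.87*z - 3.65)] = (41.328*z^2 + 2.788*z - 15.867)/(3.36*z^3 + 0.34*z^2 - 3.87*z + 3.65)^2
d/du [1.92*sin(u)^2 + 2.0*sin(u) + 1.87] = (3.84*sin(u) + 2.0)*cos(u)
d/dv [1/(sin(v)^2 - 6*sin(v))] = 2*(3 - sin(v))*cos(v)/((sin(v) - 6)^2*sin(v)^2)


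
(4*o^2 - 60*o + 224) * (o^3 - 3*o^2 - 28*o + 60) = 4*o^5 - 72*o^4 + 292*o^3 + 1248*o^2 - 9872*o + 13440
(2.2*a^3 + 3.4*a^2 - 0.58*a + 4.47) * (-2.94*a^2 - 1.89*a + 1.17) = -6.468*a^5 - 14.154*a^4 - 2.1468*a^3 - 8.0676*a^2 - 9.1269*a + 5.2299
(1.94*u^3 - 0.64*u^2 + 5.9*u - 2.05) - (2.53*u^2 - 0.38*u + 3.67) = 1.94*u^3 - 3.17*u^2 + 6.28*u - 5.72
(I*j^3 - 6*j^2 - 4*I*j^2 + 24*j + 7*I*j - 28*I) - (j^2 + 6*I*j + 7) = I*j^3 - 7*j^2 - 4*I*j^2 + 24*j + I*j - 7 - 28*I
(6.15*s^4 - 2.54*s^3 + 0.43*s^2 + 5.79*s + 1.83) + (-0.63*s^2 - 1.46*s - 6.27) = 6.15*s^4 - 2.54*s^3 - 0.2*s^2 + 4.33*s - 4.44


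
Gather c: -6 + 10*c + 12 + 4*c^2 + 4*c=4*c^2 + 14*c + 6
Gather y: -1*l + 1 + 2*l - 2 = l - 1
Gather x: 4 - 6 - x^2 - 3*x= -x^2 - 3*x - 2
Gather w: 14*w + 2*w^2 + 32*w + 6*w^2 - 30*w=8*w^2 + 16*w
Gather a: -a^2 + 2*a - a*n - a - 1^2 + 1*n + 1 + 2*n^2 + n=-a^2 + a*(1 - n) + 2*n^2 + 2*n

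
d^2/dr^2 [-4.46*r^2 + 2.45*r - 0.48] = -8.92000000000000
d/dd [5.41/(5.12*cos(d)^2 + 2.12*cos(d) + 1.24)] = (55.3984*cos(d) + 11.4692)*sin(d)/(5.12*cos(d)^2 + 2.12*cos(d) + 1.24)^2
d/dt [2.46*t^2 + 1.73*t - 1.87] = 4.92*t + 1.73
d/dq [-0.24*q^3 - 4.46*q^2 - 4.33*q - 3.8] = -0.72*q^2 - 8.92*q - 4.33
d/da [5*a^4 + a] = 20*a^3 + 1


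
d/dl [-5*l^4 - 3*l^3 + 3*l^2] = l*(-20*l^2 - 9*l + 6)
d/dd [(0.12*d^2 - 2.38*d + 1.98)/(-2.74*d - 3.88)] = (-0.3288*d^2 - 0.9312*d + 14.6596)/(7.5076*d^2 + 21.2624*d + 15.0544)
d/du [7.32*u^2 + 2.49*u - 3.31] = 14.64*u + 2.49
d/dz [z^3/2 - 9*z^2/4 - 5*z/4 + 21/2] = 3*z^2/2 - 9*z/2 - 5/4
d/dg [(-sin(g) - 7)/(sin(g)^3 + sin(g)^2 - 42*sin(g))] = 2*(sin(g) - 3)*cos(g)/((sin(g) - 6)^2*sin(g)^2)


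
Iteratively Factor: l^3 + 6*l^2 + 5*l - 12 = (l - 1)*(l^2 + 7*l + 12) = (l - 1)*(l + 4)*(l + 3)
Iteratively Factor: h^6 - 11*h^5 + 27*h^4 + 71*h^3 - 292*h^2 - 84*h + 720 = (h - 3)*(h^5 - 8*h^4 + 3*h^3 + 80*h^2 - 52*h - 240) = (h - 3)^2*(h^4 - 5*h^3 - 12*h^2 + 44*h + 80) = (h - 4)*(h - 3)^2*(h^3 - h^2 - 16*h - 20) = (h - 4)*(h - 3)^2*(h + 2)*(h^2 - 3*h - 10) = (h - 5)*(h - 4)*(h - 3)^2*(h + 2)*(h + 2)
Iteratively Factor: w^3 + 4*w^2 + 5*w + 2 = (w + 1)*(w^2 + 3*w + 2) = (w + 1)^2*(w + 2)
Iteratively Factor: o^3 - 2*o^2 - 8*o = (o - 4)*(o^2 + 2*o) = (o - 4)*(o + 2)*(o)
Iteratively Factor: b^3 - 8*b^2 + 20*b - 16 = (b - 4)*(b^2 - 4*b + 4) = (b - 4)*(b - 2)*(b - 2)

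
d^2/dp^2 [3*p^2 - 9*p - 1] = 6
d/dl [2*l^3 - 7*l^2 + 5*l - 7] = 6*l^2 - 14*l + 5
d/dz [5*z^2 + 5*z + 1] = 10*z + 5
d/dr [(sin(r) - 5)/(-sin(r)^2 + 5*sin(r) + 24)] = (sin(r)^2 - 10*sin(r) + 49)*cos(r)/((sin(r) - 8)^2*(sin(r) + 3)^2)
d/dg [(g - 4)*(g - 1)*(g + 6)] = 3*g^2 + 2*g - 26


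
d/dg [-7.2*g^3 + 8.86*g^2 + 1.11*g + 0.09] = -21.6*g^2 + 17.72*g + 1.11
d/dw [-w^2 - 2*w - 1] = -2*w - 2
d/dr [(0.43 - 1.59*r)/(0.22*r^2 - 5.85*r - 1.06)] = (0.3498*r^2 - 0.1892*r + 4.2009)/(0.0484*r^4 - 2.574*r^3 + 33.7561*r^2 + 12.402*r + 1.1236)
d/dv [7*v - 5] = 7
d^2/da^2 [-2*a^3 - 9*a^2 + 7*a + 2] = -12*a - 18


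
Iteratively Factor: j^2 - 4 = (j - 2)*(j + 2)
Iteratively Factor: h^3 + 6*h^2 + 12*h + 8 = (h + 2)*(h^2 + 4*h + 4) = (h + 2)^2*(h + 2)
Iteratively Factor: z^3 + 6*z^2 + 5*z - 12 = (z + 4)*(z^2 + 2*z - 3) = (z + 3)*(z + 4)*(z - 1)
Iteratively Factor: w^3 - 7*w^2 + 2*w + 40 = (w + 2)*(w^2 - 9*w + 20) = (w - 4)*(w + 2)*(w - 5)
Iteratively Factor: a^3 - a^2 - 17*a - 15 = (a - 5)*(a^2 + 4*a + 3) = (a - 5)*(a + 1)*(a + 3)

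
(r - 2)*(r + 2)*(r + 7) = r^3 + 7*r^2 - 4*r - 28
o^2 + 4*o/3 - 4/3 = (o - 2/3)*(o + 2)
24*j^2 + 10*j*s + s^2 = (4*j + s)*(6*j + s)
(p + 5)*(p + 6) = p^2 + 11*p + 30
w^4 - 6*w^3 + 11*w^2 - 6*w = w*(w - 3)*(w - 2)*(w - 1)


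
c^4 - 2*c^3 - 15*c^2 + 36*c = c*(c - 3)^2*(c + 4)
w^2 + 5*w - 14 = (w - 2)*(w + 7)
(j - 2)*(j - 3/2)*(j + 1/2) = j^3 - 3*j^2 + 5*j/4 + 3/2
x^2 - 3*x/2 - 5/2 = (x - 5/2)*(x + 1)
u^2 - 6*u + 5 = (u - 5)*(u - 1)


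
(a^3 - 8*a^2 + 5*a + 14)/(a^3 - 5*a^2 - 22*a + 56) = (a + 1)/(a + 4)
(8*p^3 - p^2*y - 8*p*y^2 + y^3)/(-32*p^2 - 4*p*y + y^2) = (-p^2 + y^2)/(4*p + y)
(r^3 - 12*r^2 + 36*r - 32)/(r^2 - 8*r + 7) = (r^3 - 12*r^2 + 36*r - 32)/(r^2 - 8*r + 7)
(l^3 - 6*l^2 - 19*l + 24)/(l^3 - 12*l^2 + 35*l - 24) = (l + 3)/(l - 3)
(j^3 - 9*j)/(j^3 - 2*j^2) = (j^2 - 9)/(j*(j - 2))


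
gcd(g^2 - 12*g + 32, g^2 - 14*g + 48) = g - 8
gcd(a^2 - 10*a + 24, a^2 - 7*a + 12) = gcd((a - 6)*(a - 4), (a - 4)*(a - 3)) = a - 4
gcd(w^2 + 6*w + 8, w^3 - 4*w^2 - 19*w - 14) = w + 2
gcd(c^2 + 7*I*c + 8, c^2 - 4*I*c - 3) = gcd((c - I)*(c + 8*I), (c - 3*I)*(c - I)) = c - I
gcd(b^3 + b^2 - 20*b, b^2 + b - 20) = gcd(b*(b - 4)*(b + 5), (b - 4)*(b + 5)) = b^2 + b - 20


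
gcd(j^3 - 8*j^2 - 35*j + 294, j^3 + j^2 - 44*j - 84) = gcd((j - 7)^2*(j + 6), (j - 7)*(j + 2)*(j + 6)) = j^2 - j - 42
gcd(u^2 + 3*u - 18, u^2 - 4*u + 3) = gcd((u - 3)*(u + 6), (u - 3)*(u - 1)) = u - 3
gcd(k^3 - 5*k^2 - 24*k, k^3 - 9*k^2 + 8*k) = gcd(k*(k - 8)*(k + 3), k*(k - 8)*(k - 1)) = k^2 - 8*k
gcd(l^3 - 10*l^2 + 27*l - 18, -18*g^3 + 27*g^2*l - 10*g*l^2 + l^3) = 1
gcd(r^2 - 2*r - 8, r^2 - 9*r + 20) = r - 4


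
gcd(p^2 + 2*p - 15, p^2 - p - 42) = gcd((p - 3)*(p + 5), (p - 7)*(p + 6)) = 1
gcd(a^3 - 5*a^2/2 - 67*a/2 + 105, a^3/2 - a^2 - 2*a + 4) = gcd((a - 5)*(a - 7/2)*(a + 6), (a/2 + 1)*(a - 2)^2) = 1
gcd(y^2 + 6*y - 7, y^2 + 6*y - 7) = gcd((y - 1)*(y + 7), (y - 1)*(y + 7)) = y^2 + 6*y - 7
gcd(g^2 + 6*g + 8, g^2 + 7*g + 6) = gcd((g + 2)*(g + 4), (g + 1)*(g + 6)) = 1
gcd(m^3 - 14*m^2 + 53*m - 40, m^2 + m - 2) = m - 1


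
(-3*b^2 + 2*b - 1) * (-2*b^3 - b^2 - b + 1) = 6*b^5 - b^4 + 3*b^3 - 4*b^2 + 3*b - 1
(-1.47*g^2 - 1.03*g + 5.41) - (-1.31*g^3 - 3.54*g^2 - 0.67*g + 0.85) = 1.31*g^3 + 2.07*g^2 - 0.36*g + 4.56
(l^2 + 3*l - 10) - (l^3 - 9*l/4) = -l^3 + l^2 + 21*l/4 - 10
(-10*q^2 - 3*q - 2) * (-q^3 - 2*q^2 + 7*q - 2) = 10*q^5 + 23*q^4 - 62*q^3 + 3*q^2 - 8*q + 4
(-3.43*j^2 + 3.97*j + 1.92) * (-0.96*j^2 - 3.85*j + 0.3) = 3.2928*j^4 + 9.3943*j^3 - 18.1567*j^2 - 6.201*j + 0.576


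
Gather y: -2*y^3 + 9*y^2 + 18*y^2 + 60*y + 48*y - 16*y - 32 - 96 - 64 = -2*y^3 + 27*y^2 + 92*y - 192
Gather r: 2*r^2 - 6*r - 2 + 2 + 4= 2*r^2 - 6*r + 4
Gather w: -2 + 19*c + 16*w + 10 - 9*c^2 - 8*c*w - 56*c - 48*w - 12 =-9*c^2 - 37*c + w*(-8*c - 32) - 4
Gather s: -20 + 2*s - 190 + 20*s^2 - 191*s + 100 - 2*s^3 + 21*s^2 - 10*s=-2*s^3 + 41*s^2 - 199*s - 110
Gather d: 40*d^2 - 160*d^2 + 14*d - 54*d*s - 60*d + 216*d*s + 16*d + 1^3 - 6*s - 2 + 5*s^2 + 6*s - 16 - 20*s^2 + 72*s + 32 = -120*d^2 + d*(162*s - 30) - 15*s^2 + 72*s + 15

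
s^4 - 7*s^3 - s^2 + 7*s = s*(s - 7)*(s - 1)*(s + 1)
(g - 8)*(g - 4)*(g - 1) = g^3 - 13*g^2 + 44*g - 32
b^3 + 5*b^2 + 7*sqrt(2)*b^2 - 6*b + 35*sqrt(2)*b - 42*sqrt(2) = (b - 1)*(b + 6)*(b + 7*sqrt(2))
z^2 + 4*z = z*(z + 4)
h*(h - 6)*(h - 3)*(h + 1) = h^4 - 8*h^3 + 9*h^2 + 18*h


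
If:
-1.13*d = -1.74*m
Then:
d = 1.53982300884956*m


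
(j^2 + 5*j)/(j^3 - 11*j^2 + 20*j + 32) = j*(j + 5)/(j^3 - 11*j^2 + 20*j + 32)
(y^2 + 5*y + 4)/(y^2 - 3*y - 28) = (y + 1)/(y - 7)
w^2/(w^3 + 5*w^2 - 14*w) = w/(w^2 + 5*w - 14)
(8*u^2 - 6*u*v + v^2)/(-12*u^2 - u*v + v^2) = (-2*u + v)/(3*u + v)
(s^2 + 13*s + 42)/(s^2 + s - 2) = (s^2 + 13*s + 42)/(s^2 + s - 2)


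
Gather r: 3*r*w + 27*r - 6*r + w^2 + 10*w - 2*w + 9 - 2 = r*(3*w + 21) + w^2 + 8*w + 7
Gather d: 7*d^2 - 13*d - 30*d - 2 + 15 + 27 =7*d^2 - 43*d + 40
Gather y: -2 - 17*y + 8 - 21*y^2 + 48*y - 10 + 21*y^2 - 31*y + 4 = 0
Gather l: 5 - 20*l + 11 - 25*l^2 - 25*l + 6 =-25*l^2 - 45*l + 22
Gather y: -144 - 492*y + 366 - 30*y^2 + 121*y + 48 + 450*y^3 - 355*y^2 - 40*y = 450*y^3 - 385*y^2 - 411*y + 270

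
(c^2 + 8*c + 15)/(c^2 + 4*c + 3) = (c + 5)/(c + 1)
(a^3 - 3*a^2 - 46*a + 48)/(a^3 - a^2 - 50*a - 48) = (a - 1)/(a + 1)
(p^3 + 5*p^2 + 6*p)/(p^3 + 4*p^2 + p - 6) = p/(p - 1)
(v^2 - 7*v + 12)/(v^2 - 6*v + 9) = (v - 4)/(v - 3)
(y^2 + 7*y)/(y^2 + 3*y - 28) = y/(y - 4)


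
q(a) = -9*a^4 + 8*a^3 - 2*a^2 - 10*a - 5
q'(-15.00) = 126950.00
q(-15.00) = -482930.00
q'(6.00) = -6946.00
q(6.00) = -10073.00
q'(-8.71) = 25633.53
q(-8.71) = -57154.09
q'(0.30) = -10.01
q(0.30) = -8.04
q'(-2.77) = 950.37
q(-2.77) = -692.54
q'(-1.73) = 255.15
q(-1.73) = -115.72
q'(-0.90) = 39.28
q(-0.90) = -9.36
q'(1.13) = -35.82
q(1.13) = -21.98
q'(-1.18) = 87.29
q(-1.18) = -26.58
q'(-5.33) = 6144.23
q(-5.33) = -8483.46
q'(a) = -36*a^3 + 24*a^2 - 4*a - 10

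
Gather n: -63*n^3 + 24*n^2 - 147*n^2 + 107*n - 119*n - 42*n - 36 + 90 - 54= -63*n^3 - 123*n^2 - 54*n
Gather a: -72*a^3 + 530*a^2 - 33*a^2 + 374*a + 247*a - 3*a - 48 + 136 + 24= -72*a^3 + 497*a^2 + 618*a + 112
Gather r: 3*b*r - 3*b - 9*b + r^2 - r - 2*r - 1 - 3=-12*b + r^2 + r*(3*b - 3) - 4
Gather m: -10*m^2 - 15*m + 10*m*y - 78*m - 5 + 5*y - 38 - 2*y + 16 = -10*m^2 + m*(10*y - 93) + 3*y - 27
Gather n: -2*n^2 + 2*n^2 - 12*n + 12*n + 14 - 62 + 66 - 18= 0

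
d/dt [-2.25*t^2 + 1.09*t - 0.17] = 1.09 - 4.5*t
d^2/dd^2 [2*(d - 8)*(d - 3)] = 4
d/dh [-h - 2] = -1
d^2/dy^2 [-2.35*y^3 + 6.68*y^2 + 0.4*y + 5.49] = 13.36 - 14.1*y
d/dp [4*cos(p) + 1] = -4*sin(p)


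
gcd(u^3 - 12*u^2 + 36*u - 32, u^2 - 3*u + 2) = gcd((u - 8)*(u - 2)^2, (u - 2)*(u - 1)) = u - 2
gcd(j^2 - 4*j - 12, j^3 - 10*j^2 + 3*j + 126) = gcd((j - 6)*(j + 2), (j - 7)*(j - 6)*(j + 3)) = j - 6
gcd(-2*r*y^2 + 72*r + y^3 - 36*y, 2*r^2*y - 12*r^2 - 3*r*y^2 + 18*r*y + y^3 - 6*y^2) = -2*r*y + 12*r + y^2 - 6*y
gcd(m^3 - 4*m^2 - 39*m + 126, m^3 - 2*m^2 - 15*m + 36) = m - 3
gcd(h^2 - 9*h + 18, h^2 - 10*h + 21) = h - 3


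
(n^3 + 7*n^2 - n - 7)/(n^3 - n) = (n + 7)/n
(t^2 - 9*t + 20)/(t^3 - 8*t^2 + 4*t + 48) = (t - 5)/(t^2 - 4*t - 12)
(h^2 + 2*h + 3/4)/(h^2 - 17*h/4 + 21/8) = 2*(4*h^2 + 8*h + 3)/(8*h^2 - 34*h + 21)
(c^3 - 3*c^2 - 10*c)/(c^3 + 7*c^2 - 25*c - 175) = c*(c + 2)/(c^2 + 12*c + 35)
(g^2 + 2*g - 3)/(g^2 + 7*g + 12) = (g - 1)/(g + 4)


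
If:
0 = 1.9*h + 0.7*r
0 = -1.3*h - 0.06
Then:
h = -0.05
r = 0.13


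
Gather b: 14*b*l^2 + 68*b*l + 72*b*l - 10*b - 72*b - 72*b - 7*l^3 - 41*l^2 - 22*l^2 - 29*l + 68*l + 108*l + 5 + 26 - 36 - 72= b*(14*l^2 + 140*l - 154) - 7*l^3 - 63*l^2 + 147*l - 77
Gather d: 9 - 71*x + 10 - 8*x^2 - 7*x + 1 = -8*x^2 - 78*x + 20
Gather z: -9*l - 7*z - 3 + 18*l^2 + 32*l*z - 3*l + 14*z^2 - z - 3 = 18*l^2 - 12*l + 14*z^2 + z*(32*l - 8) - 6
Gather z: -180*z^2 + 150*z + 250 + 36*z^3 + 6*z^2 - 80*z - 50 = 36*z^3 - 174*z^2 + 70*z + 200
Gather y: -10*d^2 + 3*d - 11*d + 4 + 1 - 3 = -10*d^2 - 8*d + 2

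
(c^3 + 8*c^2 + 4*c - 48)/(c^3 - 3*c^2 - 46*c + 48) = (c^2 + 2*c - 8)/(c^2 - 9*c + 8)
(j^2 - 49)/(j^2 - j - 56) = (j - 7)/(j - 8)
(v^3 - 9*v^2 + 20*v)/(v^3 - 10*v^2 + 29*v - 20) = v/(v - 1)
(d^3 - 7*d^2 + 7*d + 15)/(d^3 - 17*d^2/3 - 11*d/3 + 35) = 3*(d + 1)/(3*d + 7)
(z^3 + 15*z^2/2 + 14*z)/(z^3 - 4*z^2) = (z^2 + 15*z/2 + 14)/(z*(z - 4))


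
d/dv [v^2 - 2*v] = 2*v - 2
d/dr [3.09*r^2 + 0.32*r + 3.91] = 6.18*r + 0.32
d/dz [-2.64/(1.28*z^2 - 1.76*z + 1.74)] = (6.7584*z - 4.6464)/(1.28*z^2 - 1.76*z + 1.74)^2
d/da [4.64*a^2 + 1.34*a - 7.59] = 9.28*a + 1.34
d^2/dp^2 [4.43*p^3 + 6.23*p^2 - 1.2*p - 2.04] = 26.58*p + 12.46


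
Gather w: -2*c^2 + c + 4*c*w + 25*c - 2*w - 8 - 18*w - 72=-2*c^2 + 26*c + w*(4*c - 20) - 80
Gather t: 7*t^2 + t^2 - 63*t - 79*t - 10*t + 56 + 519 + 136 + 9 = 8*t^2 - 152*t + 720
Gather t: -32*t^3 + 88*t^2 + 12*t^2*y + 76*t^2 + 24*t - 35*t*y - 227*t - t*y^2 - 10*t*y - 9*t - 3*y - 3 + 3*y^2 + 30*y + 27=-32*t^3 + t^2*(12*y + 164) + t*(-y^2 - 45*y - 212) + 3*y^2 + 27*y + 24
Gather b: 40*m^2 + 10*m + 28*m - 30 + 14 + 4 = 40*m^2 + 38*m - 12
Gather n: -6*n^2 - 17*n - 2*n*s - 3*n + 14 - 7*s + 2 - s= -6*n^2 + n*(-2*s - 20) - 8*s + 16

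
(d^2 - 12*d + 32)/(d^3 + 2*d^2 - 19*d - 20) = (d - 8)/(d^2 + 6*d + 5)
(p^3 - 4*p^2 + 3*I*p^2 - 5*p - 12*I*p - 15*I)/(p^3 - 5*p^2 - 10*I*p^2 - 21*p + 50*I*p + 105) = (p^2 + p*(1 + 3*I) + 3*I)/(p^2 - 10*I*p - 21)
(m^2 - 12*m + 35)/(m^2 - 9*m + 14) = (m - 5)/(m - 2)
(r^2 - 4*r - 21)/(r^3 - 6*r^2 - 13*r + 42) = 1/(r - 2)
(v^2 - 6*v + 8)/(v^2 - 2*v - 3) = (-v^2 + 6*v - 8)/(-v^2 + 2*v + 3)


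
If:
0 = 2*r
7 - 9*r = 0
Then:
No Solution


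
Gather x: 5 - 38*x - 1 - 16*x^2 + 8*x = -16*x^2 - 30*x + 4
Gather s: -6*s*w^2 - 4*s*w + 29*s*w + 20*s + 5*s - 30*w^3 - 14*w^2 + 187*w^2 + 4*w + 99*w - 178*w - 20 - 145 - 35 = s*(-6*w^2 + 25*w + 25) - 30*w^3 + 173*w^2 - 75*w - 200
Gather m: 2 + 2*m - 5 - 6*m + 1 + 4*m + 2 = 0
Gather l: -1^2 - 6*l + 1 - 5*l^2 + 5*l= -5*l^2 - l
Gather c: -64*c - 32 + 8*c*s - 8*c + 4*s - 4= c*(8*s - 72) + 4*s - 36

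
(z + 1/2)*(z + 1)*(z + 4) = z^3 + 11*z^2/2 + 13*z/2 + 2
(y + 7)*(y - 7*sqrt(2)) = y^2 - 7*sqrt(2)*y + 7*y - 49*sqrt(2)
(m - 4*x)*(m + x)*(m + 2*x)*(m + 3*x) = m^4 + 2*m^3*x - 13*m^2*x^2 - 38*m*x^3 - 24*x^4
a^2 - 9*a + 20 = (a - 5)*(a - 4)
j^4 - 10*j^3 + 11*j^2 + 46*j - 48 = (j - 8)*(j - 3)*(j - 1)*(j + 2)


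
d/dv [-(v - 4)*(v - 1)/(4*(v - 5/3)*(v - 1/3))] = 9*(-27*v^2 + 62*v - 47)/(4*(81*v^4 - 324*v^3 + 414*v^2 - 180*v + 25))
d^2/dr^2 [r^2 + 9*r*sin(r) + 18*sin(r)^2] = -9*r*sin(r) - 72*sin(r)^2 + 18*cos(r) + 38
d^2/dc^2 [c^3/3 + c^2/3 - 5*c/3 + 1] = 2*c + 2/3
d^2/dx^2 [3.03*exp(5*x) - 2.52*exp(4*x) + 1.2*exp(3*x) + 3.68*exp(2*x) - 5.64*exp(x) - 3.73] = (75.75*exp(4*x) - 40.32*exp(3*x) + 10.8*exp(2*x) + 14.72*exp(x) - 5.64)*exp(x)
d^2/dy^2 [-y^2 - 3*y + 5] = -2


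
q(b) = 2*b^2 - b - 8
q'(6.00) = 23.00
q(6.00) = 58.00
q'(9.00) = 35.00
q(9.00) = 145.00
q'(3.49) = 12.96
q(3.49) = 12.87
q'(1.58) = 5.32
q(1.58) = -4.59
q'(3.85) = 14.40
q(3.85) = 17.80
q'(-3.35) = -14.40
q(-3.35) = 17.80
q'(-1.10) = -5.40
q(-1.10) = -4.48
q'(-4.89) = -20.56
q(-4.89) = 44.71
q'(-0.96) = -4.84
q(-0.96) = -5.20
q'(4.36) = 16.44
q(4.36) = 25.66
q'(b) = 4*b - 1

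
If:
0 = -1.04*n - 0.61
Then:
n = -0.59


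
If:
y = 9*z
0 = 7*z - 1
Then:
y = 9/7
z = 1/7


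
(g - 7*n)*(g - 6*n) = g^2 - 13*g*n + 42*n^2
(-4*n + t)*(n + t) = -4*n^2 - 3*n*t + t^2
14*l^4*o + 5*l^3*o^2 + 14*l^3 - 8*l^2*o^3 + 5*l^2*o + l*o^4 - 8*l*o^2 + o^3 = (-7*l + o)*(-2*l + o)*(l + o)*(l*o + 1)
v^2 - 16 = (v - 4)*(v + 4)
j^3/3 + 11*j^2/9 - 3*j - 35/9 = (j/3 + 1/3)*(j - 7/3)*(j + 5)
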